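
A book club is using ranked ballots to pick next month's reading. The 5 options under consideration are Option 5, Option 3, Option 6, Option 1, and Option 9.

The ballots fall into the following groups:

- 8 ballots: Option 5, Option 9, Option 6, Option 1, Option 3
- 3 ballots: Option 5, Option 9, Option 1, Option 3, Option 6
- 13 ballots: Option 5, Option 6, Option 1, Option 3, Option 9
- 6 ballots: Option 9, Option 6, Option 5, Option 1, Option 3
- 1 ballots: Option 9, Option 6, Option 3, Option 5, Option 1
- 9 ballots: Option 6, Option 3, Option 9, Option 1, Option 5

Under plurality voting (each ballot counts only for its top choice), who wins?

First-place vote totals:
  Option 5: 24
  Option 3: 0
  Option 6: 9
  Option 1: 0
  Option 9: 7
Option 5 has the most first-place votes.

Option 5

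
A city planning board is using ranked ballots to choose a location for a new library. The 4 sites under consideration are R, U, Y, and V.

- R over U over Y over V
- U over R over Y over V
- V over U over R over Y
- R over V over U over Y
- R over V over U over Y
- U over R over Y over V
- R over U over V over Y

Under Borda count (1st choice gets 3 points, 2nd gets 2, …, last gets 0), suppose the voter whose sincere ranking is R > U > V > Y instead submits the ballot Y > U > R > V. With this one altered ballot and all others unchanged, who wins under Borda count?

Borda totals with the altered ballot: R 15, U 14, Y 6, V 7.
The winner is unchanged: still R.

R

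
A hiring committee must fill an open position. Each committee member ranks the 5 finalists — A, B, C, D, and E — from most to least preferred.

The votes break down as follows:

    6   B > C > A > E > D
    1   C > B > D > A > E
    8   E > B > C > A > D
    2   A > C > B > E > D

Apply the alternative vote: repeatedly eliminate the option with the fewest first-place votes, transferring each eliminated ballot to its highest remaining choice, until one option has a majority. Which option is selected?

Round 1: E 8, B 6, A 2, C 1, D 0. D has the fewest and is eliminated.
Round 2: E 8, B 6, A 2, C 1. C has the fewest and is eliminated.
Round 3: E 8, B 7, A 2. A has the fewest and is eliminated.
Round 4: B 9, E 8. B has a majority.

B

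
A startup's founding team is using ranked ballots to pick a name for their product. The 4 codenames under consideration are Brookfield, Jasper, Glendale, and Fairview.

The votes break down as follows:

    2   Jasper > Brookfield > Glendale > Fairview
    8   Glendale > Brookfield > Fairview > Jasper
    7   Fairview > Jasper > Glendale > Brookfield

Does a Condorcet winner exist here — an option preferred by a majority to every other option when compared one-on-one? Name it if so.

There is no Condorcet winner

Head-to-head results (17 voters total):
Brookfield vs Jasper: Jasper wins 9–8.
Brookfield vs Glendale: Glendale wins 15–2.
Brookfield vs Fairview: Brookfield wins 10–7.
Jasper vs Glendale: Jasper wins 9–8.
Jasper vs Fairview: Fairview wins 15–2.
Glendale vs Fairview: Glendale wins 10–7.
No candidate beats all others: Brookfield beats Fairview beats Jasper beats Brookfield, a majority cycle.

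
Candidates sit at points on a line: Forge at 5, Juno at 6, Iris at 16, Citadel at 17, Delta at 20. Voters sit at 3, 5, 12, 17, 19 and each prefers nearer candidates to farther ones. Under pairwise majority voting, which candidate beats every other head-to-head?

With single-peaked preferences on a line, the Condorcet winner is the candidate closest to the median voter.
The median voter (position 12) is closest to Iris at 16.
Check: Iris vs Juno — voters closer to Iris: 3 of 5.

Iris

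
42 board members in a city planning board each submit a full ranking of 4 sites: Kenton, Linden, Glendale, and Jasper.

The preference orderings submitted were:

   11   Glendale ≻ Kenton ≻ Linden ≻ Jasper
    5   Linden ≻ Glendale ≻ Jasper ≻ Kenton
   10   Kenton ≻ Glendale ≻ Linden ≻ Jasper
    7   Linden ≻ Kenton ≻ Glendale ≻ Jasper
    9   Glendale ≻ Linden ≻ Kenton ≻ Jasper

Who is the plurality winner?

First-place vote totals:
  Kenton: 10
  Linden: 12
  Glendale: 20
  Jasper: 0
Glendale has the most first-place votes.

Glendale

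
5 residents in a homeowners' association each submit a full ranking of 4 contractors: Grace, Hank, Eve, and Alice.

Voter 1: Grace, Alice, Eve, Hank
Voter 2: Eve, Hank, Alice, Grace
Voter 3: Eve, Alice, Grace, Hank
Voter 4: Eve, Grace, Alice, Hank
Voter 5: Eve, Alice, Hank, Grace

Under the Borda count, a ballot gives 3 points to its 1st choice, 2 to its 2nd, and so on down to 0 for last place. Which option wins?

Borda scores:
  Grace: 3 + 0 + 1 + 2 + 0 = 6
  Hank: 0 + 2 + 0 + 0 + 1 = 3
  Eve: 1 + 3 + 3 + 3 + 3 = 13
  Alice: 2 + 1 + 2 + 1 + 2 = 8
Eve has the highest total.

Eve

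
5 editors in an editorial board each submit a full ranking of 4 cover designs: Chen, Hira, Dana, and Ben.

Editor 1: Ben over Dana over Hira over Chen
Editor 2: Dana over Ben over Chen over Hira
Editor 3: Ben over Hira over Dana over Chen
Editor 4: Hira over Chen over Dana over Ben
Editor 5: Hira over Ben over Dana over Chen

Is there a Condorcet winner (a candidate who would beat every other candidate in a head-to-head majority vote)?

Yes

Head-to-head results (5 voters total):
Chen vs Hira: Hira wins 4–1.
Chen vs Dana: Dana wins 4–1.
Chen vs Ben: Ben wins 4–1.
Hira vs Dana: Hira wins 3–2.
Hira vs Ben: Ben wins 3–2.
Dana vs Ben: Ben wins 3–2.
Ben beats each rival — Chen (4–1), Hira (3–2), Dana (3–2) — so Ben is the Condorcet winner.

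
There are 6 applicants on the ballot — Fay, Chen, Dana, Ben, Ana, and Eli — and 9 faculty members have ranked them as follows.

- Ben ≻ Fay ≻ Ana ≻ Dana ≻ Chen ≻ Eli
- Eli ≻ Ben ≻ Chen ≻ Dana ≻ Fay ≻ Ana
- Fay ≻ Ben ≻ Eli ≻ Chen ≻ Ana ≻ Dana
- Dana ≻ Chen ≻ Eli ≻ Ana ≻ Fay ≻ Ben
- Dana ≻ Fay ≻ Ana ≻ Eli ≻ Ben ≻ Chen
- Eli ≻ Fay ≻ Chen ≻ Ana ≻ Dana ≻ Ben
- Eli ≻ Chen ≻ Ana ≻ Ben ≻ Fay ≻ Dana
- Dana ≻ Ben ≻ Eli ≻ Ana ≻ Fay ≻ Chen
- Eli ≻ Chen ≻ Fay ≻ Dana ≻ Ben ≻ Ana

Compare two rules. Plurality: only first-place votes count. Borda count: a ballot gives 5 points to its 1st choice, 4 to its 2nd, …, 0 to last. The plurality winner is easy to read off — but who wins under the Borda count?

Eli

Plurality first-place counts: Fay 1, Chen 0, Dana 3, Ben 1, Ana 0, Eli 4 → Eli.
Borda totals: Fay 24, Chen 21, Dana 22, Ben 21, Ana 16, Eli 31 → Eli.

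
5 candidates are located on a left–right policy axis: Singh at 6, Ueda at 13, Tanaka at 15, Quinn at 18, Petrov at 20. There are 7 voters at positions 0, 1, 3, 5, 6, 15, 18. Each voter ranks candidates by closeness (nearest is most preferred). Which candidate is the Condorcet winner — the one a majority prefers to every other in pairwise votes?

Singh

With single-peaked preferences on a line, the Condorcet winner is the candidate closest to the median voter.
The median voter (position 5) is closest to Singh at 6.
Check: Singh vs Ueda — voters closer to Singh: 5 of 7.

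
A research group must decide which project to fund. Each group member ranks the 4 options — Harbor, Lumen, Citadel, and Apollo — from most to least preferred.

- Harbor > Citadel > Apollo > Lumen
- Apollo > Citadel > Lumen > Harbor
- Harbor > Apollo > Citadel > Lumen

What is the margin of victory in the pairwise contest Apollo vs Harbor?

Ballots ranking Apollo above Harbor: 1.
Ballots ranking Harbor above Apollo: 2.
Harbor wins 2–1, a margin of 1.

1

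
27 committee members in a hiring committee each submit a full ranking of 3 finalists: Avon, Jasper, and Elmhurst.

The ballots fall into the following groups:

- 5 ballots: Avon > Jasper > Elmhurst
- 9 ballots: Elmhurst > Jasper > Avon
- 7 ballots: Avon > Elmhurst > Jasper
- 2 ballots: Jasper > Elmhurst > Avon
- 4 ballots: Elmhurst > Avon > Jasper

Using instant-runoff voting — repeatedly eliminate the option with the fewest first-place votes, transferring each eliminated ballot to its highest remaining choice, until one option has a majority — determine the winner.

Elmhurst

Round 1: Elmhurst 13, Avon 12, Jasper 2. Jasper has the fewest and is eliminated.
Round 2: Elmhurst 15, Avon 12. Elmhurst has a majority.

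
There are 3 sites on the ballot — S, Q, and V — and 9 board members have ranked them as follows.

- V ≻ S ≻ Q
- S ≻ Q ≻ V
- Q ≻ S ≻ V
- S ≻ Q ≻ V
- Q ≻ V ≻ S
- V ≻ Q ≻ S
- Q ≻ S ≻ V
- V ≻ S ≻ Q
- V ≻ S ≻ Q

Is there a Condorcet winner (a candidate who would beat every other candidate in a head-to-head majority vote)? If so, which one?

Head-to-head results (9 voters total):
S vs Q: S wins 5–4.
S vs V: V wins 5–4.
Q vs V: Q wins 5–4.
No candidate beats all others: S beats Q beats V beats S, a majority cycle.

No Condorcet winner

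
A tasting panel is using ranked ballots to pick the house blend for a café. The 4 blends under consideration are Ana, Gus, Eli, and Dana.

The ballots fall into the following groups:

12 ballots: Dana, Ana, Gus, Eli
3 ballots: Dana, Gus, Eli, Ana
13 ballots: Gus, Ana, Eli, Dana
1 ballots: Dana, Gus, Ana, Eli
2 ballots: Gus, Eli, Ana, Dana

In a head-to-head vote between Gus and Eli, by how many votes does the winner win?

31

Ballots ranking Gus above Eli: 12+3+13+1+2 = 31.
Ballots ranking Eli above Gus: 0.
Gus wins 31–0, a margin of 31.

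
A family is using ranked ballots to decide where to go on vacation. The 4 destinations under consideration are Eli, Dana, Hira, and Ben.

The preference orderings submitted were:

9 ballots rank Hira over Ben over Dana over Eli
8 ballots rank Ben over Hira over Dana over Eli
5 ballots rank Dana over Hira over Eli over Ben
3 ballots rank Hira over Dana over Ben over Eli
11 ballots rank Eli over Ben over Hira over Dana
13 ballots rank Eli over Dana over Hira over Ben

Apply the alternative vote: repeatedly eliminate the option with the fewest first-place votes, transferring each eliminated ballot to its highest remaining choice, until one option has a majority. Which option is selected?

Hira

Round 1: Eli 24, Hira 12, Ben 8, Dana 5. Dana has the fewest and is eliminated.
Round 2: Eli 24, Hira 17, Ben 8. Ben has the fewest and is eliminated.
Round 3: Hira 25, Eli 24. Hira has a majority.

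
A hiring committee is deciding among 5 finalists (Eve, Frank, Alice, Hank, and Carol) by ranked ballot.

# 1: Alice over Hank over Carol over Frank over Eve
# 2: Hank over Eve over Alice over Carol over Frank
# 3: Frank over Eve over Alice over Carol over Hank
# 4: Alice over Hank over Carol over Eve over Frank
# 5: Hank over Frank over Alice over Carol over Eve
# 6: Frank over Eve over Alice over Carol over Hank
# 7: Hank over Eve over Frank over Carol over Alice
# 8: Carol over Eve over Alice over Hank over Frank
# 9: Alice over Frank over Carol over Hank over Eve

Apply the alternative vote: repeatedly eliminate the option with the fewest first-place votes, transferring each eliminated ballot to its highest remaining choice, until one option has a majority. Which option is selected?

Round 1: Alice 3, Hank 3, Frank 2, Carol 1, Eve 0. Eve has the fewest and is eliminated.
Round 2: Alice 3, Hank 3, Frank 2, Carol 1. Carol has the fewest and is eliminated.
Round 3: Alice 4, Hank 3, Frank 2. Frank has the fewest and is eliminated.
Round 4: Alice 6, Hank 3. Alice has a majority.

Alice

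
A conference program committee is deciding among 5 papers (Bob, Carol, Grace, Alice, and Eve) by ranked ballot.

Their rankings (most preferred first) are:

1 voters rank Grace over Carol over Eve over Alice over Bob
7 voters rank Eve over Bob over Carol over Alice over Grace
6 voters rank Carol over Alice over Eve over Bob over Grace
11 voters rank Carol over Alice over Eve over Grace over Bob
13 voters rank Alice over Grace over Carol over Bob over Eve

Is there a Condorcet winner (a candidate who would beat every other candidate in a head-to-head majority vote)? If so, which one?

Carol

Head-to-head results (38 voters total):
Bob vs Carol: Carol wins 31–7.
Bob vs Grace: Grace wins 25–13.
Bob vs Alice: Alice wins 31–7.
Bob vs Eve: Eve wins 25–13.
Carol vs Grace: Carol wins 24–14.
Carol vs Alice: Carol wins 25–13.
Carol vs Eve: Carol wins 31–7.
Grace vs Alice: Alice wins 37–1.
Grace vs Eve: Eve wins 24–14.
Alice vs Eve: Alice wins 30–8.
Carol beats each rival — Bob (31–7), Grace (24–14), Alice (25–13), Eve (31–7) — so Carol is the Condorcet winner.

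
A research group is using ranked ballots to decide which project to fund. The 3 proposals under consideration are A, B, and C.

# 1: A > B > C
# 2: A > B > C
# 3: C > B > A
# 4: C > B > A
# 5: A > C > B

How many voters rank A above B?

3

Ballots ranking A above B: 3.
Ballots ranking B above A: 2.
So 3 of 5 voters prefer A to B.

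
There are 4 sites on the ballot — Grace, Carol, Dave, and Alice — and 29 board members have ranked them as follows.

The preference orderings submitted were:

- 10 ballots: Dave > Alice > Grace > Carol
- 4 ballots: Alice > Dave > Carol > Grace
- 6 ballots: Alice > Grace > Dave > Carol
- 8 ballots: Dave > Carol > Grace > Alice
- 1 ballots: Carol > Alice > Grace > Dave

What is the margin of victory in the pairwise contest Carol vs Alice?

Ballots ranking Carol above Alice: 8+1 = 9.
Ballots ranking Alice above Carol: 10+4+6 = 20.
Alice wins 20–9, a margin of 11.

11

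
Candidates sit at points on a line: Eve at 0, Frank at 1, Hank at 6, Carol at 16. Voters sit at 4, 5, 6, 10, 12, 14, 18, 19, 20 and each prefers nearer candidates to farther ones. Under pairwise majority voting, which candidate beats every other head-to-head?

With single-peaked preferences on a line, the Condorcet winner is the candidate closest to the median voter.
The median voter (position 12) is closest to Carol at 16.
Check: Carol vs Eve — voters closer to Carol: 6 of 9.

Carol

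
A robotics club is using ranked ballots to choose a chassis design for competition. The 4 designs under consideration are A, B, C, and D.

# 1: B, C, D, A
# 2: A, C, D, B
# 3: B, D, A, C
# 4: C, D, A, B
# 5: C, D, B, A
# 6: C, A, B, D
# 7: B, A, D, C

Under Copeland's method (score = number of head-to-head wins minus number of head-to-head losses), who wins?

Pairwise results:
  A vs B: B wins 4–3.
  A vs C: C wins 4–3.
  A vs D: D wins 4–3.
  B vs C: C wins 4–3.
  B vs D: B wins 4–3.
  C vs D: C wins 5–2.
Copeland scores (wins − losses):
  A: 0 − 3 = -3
  B: 2 − 1 = 1
  C: 3 − 0 = 3
  D: 1 − 2 = -1
C has the best Copeland score.

C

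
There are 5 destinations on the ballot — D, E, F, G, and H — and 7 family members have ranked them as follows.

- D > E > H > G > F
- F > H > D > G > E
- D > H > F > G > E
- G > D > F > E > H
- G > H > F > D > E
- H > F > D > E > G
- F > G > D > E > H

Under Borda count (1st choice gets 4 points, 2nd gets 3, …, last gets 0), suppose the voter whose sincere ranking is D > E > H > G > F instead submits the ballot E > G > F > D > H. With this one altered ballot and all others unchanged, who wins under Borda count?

F

Borda totals with the altered ballot: D 15, E 7, F 19, G 16, H 13.
The switch changes the winner from D to F.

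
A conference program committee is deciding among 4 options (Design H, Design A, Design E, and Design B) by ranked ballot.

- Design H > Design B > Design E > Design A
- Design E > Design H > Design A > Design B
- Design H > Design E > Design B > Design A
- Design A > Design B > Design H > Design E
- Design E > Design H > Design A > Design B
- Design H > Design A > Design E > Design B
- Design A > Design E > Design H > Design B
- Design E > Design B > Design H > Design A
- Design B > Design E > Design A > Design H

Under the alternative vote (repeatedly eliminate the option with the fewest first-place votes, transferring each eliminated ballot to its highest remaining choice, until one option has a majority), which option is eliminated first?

Design B

Round 1: Design H 3, Design E 3, Design A 2, Design B 1. Design B has the fewest and is eliminated.
Round 2: Design E 4, Design H 3, Design A 2. Design A has the fewest and is eliminated.
Round 3: Design E 5, Design H 4. Design E has a majority.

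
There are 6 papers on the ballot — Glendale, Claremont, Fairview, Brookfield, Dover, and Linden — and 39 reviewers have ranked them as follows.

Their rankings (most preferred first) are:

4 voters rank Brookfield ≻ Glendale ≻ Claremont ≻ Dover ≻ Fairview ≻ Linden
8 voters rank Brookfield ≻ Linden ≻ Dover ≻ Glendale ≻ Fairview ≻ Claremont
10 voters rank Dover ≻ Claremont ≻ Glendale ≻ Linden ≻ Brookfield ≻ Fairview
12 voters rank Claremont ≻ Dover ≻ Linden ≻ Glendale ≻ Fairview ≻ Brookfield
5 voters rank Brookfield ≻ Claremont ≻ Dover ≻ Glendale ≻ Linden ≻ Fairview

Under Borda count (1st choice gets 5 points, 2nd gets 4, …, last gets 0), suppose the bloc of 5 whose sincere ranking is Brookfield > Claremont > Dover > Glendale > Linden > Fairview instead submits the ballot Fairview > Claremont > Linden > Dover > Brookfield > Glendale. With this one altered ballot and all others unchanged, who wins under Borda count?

Dover

Borda totals with the altered ballot: Glendale 86, Claremont 132, Fairview 49, Brookfield 75, Dover 140, Linden 103.
The winner is unchanged: still Dover.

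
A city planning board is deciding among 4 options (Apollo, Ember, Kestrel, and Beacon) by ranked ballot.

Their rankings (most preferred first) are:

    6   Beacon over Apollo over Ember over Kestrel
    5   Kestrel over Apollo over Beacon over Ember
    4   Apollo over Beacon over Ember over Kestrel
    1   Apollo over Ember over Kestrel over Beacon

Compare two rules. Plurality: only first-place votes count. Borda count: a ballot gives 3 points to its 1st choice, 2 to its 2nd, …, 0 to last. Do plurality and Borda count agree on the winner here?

No

Plurality first-place counts: Apollo 5, Ember 0, Kestrel 5, Beacon 6 → Beacon.
Borda totals: Apollo 37, Ember 12, Kestrel 16, Beacon 31 → Apollo.
The two rules disagree: plurality picks Beacon, Borda picks Apollo.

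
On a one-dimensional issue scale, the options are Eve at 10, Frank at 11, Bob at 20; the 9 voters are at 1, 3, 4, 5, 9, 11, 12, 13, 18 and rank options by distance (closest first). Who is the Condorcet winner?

With single-peaked preferences on a line, the Condorcet winner is the candidate closest to the median voter.
The median voter (position 9) is closest to Eve at 10.
Check: Eve vs Frank — voters closer to Eve: 5 of 9.

Eve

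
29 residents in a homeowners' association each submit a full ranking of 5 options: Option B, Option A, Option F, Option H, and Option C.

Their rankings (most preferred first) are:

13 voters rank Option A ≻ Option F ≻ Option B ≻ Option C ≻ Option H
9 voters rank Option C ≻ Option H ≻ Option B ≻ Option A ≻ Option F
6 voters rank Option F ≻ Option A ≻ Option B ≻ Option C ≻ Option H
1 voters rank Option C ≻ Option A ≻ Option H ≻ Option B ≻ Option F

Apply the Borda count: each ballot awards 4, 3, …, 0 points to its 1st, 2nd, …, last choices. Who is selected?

Option A

Borda scores:
  Option B: 13·2 + 9·2 + 6·2 + 1 = 57
  Option A: 13·4 + 9·1 + 6·3 + 3 = 82
  Option F: 13·3 + 9·0 + 6·4 + 0 = 63
  Option H: 13·0 + 9·3 + 6·0 + 2 = 29
  Option C: 13·1 + 9·4 + 6·1 + 4 = 59
Option A has the highest total.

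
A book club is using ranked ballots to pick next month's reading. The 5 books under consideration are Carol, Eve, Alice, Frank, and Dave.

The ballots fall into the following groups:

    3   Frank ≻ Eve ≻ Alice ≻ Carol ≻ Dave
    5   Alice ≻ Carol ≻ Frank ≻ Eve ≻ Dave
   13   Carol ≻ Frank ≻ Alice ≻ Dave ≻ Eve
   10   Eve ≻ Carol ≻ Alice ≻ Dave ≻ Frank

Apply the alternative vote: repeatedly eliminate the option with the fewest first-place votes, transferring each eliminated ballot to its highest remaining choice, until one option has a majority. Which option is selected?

Carol

Round 1: Carol 13, Eve 10, Alice 5, Frank 3, Dave 0. Dave has the fewest and is eliminated.
Round 2: Carol 13, Eve 10, Alice 5, Frank 3. Frank has the fewest and is eliminated.
Round 3: Carol 13, Eve 13, Alice 5. Alice has the fewest and is eliminated.
Round 4: Carol 18, Eve 13. Carol has a majority.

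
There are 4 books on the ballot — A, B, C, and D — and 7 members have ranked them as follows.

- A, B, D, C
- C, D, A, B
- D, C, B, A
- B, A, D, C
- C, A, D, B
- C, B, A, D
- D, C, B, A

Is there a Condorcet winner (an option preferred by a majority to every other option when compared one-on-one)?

Head-to-head results (7 voters total):
A vs B: B wins 4–3.
A vs C: C wins 5–2.
A vs D: A wins 4–3.
B vs C: C wins 5–2.
B vs D: D wins 4–3.
C vs D: D wins 4–3.
No candidate beats all others: A beats D beats B beats A, a majority cycle.

No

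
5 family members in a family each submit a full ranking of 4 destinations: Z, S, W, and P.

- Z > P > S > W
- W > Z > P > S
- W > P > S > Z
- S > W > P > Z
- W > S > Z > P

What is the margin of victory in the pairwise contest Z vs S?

Ballots ranking Z above S: 2.
Ballots ranking S above Z: 3.
S wins 3–2, a margin of 1.

1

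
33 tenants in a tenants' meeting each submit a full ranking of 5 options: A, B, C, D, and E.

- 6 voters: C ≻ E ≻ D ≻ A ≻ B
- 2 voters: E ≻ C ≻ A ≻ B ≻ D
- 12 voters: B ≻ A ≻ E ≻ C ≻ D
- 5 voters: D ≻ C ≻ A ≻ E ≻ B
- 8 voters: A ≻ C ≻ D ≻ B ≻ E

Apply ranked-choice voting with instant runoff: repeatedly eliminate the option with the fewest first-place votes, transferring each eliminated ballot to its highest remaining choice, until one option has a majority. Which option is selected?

Round 1: B 12, A 8, C 6, D 5, E 2. E has the fewest and is eliminated.
Round 2: B 12, A 8, C 8, D 5. D has the fewest and is eliminated.
Round 3: C 13, B 12, A 8. A has the fewest and is eliminated.
Round 4: C 21, B 12. C has a majority.

C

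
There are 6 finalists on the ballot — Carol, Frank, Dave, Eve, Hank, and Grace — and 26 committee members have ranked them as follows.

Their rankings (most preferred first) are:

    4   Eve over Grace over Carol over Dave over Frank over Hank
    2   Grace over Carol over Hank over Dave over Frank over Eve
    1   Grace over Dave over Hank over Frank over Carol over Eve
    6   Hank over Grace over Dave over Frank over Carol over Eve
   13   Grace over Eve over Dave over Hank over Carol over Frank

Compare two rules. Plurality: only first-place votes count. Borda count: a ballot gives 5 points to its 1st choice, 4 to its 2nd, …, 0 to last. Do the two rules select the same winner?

Plurality first-place counts: Carol 0, Frank 0, Dave 0, Eve 4, Hank 6, Grace 16 → Grace.
Borda totals: Carol 40, Frank 20, Dave 73, Eve 72, Hank 65, Grace 120 → Grace.
The two rules agree on Grace.

Yes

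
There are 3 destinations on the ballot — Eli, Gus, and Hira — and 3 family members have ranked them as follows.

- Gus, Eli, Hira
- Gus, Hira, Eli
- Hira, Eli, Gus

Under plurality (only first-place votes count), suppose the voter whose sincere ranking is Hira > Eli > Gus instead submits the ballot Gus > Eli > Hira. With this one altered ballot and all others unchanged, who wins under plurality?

First-place totals with the altered ballot: Eli 0, Gus 3, Hira 0.
The winner is unchanged: still Gus.

Gus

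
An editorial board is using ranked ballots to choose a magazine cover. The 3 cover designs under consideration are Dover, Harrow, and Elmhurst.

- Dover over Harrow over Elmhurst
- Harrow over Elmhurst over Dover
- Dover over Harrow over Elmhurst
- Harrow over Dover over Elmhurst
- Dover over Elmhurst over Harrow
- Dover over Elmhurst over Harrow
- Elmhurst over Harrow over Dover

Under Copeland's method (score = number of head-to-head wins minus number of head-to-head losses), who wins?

Dover

Pairwise results:
  Dover vs Harrow: Dover wins 4–3.
  Dover vs Elmhurst: Dover wins 5–2.
  Harrow vs Elmhurst: Harrow wins 4–3.
Copeland scores (wins − losses):
  Dover: 2 − 0 = 2
  Harrow: 1 − 1 = 0
  Elmhurst: 0 − 2 = -2
Dover has the best Copeland score.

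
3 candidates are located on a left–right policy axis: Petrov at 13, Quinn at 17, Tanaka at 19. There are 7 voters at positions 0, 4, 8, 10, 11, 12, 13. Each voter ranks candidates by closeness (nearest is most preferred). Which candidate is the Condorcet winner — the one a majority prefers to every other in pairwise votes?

Petrov

With single-peaked preferences on a line, the Condorcet winner is the candidate closest to the median voter.
The median voter (position 10) is closest to Petrov at 13.
Check: Petrov vs Quinn — voters closer to Petrov: 7 of 7.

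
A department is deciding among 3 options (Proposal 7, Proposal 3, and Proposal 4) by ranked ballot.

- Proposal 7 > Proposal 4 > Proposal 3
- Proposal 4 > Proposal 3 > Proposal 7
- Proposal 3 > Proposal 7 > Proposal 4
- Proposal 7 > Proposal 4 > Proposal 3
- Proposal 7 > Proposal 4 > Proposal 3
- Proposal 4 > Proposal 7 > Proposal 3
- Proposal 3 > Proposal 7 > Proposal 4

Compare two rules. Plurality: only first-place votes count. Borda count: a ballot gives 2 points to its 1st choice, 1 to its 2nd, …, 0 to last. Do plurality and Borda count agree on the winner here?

Plurality first-place counts: Proposal 7 3, Proposal 3 2, Proposal 4 2 → Proposal 7.
Borda totals: Proposal 7 9, Proposal 3 5, Proposal 4 7 → Proposal 7.
The two rules agree on Proposal 7.

Yes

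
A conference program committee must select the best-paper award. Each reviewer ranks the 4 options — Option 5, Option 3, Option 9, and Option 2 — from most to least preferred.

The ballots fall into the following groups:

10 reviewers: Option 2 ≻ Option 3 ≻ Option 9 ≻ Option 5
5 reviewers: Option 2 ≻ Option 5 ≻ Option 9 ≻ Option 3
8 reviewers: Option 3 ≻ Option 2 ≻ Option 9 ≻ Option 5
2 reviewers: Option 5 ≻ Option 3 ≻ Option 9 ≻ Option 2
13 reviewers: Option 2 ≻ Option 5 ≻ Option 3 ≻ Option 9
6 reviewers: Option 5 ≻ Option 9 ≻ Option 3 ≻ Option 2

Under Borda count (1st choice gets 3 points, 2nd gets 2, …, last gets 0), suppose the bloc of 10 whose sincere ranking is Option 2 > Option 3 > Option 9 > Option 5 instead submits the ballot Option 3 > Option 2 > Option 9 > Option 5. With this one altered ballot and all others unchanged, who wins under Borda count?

Option 2

Borda totals with the altered ballot: Option 5 60, Option 3 77, Option 9 37, Option 2 90.
The winner is unchanged: still Option 2.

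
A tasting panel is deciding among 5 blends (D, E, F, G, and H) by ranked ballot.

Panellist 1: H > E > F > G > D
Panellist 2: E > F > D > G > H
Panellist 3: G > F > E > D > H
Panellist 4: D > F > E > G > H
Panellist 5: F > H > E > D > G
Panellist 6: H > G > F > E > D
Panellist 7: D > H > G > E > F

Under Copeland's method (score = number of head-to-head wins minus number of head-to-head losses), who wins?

Pairwise results:
  D vs E: E wins 5–2.
  D vs F: F wins 5–2.
  D vs G: D wins 4–3.
  D vs H: D wins 4–3.
  E vs F: F wins 4–3.
  E vs G: E wins 4–3.
  E vs H: H wins 4–3.
  F vs G: F wins 4–3.
  F vs H: F wins 4–3.
  G vs H: H wins 4–3.
Copeland scores (wins − losses):
  D: 2 − 2 = 0
  E: 2 − 2 = 0
  F: 4 − 0 = 4
  G: 0 − 4 = -4
  H: 2 − 2 = 0
F has the best Copeland score.

F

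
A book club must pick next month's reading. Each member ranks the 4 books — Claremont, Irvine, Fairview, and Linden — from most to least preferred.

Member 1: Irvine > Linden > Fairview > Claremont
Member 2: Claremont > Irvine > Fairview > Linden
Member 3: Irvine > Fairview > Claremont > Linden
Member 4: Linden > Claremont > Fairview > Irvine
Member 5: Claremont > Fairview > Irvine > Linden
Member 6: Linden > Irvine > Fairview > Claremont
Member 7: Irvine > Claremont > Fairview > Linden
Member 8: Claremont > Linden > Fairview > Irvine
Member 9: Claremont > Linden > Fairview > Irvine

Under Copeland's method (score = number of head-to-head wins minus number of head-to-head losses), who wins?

Claremont

Pairwise results:
  Claremont vs Irvine: Claremont wins 5–4.
  Claremont vs Fairview: Claremont wins 6–3.
  Claremont vs Linden: Claremont wins 6–3.
  Irvine vs Fairview: Irvine wins 5–4.
  Irvine vs Linden: Irvine wins 5–4.
  Fairview vs Linden: Linden wins 5–4.
Copeland scores (wins − losses):
  Claremont: 3 − 0 = 3
  Irvine: 2 − 1 = 1
  Fairview: 0 − 3 = -3
  Linden: 1 − 2 = -1
Claremont has the best Copeland score.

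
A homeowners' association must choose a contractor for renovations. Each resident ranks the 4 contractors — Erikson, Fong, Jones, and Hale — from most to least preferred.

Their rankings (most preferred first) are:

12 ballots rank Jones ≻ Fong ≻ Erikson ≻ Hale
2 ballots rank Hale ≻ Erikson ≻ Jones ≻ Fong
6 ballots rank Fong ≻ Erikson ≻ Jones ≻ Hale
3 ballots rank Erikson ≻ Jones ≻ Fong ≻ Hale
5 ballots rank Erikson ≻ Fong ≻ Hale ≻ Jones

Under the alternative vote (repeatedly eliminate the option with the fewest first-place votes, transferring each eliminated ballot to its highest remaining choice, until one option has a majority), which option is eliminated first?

Hale

Round 1: Jones 12, Erikson 8, Fong 6, Hale 2. Hale has the fewest and is eliminated.
Round 2: Jones 12, Erikson 10, Fong 6. Fong has the fewest and is eliminated.
Round 3: Erikson 16, Jones 12. Erikson has a majority.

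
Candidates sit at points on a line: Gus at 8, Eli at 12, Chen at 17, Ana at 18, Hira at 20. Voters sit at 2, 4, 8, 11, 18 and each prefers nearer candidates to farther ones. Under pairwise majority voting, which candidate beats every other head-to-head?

Gus

With single-peaked preferences on a line, the Condorcet winner is the candidate closest to the median voter.
The median voter (position 8) is closest to Gus at 8.
Check: Gus vs Eli — voters closer to Gus: 3 of 5.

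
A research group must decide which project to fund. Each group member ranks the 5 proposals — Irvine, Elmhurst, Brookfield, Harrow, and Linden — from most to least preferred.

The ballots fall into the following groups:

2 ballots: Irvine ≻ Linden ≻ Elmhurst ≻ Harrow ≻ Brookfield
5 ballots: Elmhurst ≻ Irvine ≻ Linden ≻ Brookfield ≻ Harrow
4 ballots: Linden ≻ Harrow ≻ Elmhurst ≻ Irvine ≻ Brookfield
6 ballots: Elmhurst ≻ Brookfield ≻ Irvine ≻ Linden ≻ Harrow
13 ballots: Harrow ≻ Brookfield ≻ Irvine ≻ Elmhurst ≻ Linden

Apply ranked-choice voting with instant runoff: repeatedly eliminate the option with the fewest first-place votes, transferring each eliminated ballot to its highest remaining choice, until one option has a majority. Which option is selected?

Harrow

Round 1: Harrow 13, Elmhurst 11, Linden 4, Irvine 2, Brookfield 0. Brookfield has the fewest and is eliminated.
Round 2: Harrow 13, Elmhurst 11, Linden 4, Irvine 2. Irvine has the fewest and is eliminated.
Round 3: Harrow 13, Elmhurst 11, Linden 6. Linden has the fewest and is eliminated.
Round 4: Harrow 17, Elmhurst 13. Harrow has a majority.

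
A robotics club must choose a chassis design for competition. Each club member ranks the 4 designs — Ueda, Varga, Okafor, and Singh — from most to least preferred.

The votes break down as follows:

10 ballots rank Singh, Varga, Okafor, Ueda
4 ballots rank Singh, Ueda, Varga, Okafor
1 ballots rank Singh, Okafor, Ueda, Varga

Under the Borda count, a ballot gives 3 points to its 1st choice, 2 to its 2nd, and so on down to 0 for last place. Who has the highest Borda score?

Singh

Borda scores:
  Ueda: 10·0 + 4·2 + 1 = 9
  Varga: 10·2 + 4·1 + 0 = 24
  Okafor: 10·1 + 4·0 + 2 = 12
  Singh: 10·3 + 4·3 + 3 = 45
Singh has the highest total.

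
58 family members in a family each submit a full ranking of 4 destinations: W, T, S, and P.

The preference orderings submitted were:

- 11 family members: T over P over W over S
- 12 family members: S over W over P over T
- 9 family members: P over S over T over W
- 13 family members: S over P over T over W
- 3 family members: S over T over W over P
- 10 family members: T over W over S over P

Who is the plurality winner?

S

First-place vote totals:
  W: 0
  T: 21
  S: 28
  P: 9
S has the most first-place votes.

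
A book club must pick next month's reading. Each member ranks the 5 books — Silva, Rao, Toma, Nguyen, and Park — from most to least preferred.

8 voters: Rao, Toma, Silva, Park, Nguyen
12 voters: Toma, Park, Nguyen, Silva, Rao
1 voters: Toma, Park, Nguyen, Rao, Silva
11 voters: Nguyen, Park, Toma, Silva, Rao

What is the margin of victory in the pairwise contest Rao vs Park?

16

Ballots ranking Rao above Park: 8.
Ballots ranking Park above Rao: 12+1+11 = 24.
Park wins 24–8, a margin of 16.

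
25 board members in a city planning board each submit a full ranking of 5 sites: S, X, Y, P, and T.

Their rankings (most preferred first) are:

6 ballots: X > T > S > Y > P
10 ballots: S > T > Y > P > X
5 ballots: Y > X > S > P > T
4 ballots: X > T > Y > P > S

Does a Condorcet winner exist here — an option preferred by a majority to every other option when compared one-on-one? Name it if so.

Head-to-head results (25 voters total):
S vs X: X wins 15–10.
S vs Y: S wins 16–9.
S vs P: S wins 21–4.
S vs T: S wins 15–10.
X vs Y: Y wins 15–10.
X vs P: X wins 15–10.
X vs T: X wins 15–10.
Y vs P: Y wins 25–0.
Y vs T: T wins 20–5.
P vs T: T wins 20–5.
No candidate beats all others: S beats Y beats X beats S, a majority cycle.

There is no Condorcet winner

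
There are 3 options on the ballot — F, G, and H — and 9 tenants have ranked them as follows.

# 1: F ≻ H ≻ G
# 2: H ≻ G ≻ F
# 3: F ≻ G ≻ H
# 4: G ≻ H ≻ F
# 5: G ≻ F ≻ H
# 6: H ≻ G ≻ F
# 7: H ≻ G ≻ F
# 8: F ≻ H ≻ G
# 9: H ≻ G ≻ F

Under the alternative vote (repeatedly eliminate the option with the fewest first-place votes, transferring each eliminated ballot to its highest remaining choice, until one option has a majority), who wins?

H

Round 1: H 4, F 3, G 2. G has the fewest and is eliminated.
Round 2: H 5, F 4. H has a majority.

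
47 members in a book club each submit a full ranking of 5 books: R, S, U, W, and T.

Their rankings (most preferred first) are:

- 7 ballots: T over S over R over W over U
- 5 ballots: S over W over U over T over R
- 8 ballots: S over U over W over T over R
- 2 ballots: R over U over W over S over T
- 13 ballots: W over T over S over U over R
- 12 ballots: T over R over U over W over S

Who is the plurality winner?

T

First-place vote totals:
  R: 2
  S: 13
  U: 0
  W: 13
  T: 19
T has the most first-place votes.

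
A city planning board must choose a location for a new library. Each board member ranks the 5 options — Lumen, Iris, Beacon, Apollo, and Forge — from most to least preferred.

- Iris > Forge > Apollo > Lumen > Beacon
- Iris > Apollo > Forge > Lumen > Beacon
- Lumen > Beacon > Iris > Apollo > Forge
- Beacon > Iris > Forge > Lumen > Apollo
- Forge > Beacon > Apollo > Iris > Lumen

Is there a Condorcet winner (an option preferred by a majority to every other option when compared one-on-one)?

Head-to-head results (5 voters total):
Lumen vs Iris: Iris wins 4–1.
Lumen vs Beacon: Lumen wins 3–2.
Lumen vs Apollo: Apollo wins 3–2.
Lumen vs Forge: Forge wins 4–1.
Iris vs Beacon: Beacon wins 3–2.
Iris vs Apollo: Iris wins 4–1.
Iris vs Forge: Iris wins 4–1.
Beacon vs Apollo: Beacon wins 3–2.
Beacon vs Forge: Forge wins 3–2.
Apollo vs Forge: Forge wins 3–2.
No candidate beats all others: Lumen beats Beacon beats Iris beats Lumen, a majority cycle.

No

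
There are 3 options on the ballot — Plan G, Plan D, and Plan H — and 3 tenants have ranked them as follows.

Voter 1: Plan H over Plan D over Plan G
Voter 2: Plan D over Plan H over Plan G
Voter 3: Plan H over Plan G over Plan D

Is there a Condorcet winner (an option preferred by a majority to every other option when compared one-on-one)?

Head-to-head results (3 voters total):
Plan G vs Plan D: Plan D wins 2–1.
Plan G vs Plan H: Plan H wins 3–0.
Plan D vs Plan H: Plan H wins 2–1.
Plan H beats each rival — Plan G (3–0), Plan D (2–1) — so Plan H is the Condorcet winner.

Yes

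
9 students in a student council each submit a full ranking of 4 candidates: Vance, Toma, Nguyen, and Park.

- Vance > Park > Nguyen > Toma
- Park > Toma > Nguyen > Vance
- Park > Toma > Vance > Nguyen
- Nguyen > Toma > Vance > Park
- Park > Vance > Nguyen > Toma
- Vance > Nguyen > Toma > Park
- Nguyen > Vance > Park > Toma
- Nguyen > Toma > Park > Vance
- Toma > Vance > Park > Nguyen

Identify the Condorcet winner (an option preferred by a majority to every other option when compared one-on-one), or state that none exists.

Head-to-head results (9 voters total):
Vance vs Toma: Toma wins 5–4.
Vance vs Nguyen: Vance wins 5–4.
Vance vs Park: Vance wins 5–4.
Toma vs Nguyen: Nguyen wins 6–3.
Toma vs Park: Park wins 5–4.
Nguyen vs Park: Park wins 5–4.
No candidate beats all others: Vance beats Nguyen beats Toma beats Vance, a majority cycle.

There is no Condorcet winner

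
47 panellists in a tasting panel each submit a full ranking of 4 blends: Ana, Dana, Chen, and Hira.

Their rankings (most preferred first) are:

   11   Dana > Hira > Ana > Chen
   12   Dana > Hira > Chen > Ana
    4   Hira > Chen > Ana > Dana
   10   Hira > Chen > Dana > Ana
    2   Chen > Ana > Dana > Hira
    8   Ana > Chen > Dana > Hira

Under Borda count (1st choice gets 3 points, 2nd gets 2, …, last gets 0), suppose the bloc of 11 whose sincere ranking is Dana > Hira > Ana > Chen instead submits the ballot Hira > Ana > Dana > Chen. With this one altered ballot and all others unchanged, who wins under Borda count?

Borda totals with the altered ballot: Ana 54, Dana 67, Chen 62, Hira 99.
The switch changes the winner from Dana to Hira.

Hira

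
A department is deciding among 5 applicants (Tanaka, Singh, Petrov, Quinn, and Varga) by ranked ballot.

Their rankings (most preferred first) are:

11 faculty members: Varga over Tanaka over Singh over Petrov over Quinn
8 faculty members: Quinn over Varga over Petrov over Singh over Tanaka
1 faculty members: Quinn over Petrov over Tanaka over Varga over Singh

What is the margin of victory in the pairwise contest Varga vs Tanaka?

Ballots ranking Varga above Tanaka: 11+8 = 19.
Ballots ranking Tanaka above Varga: 1.
Varga wins 19–1, a margin of 18.

18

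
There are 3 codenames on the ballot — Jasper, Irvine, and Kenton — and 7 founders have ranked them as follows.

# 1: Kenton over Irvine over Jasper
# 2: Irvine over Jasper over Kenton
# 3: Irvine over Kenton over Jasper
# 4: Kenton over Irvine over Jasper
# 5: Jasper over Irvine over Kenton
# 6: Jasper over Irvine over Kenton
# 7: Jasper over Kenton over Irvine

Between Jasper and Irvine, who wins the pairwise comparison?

Irvine

Ballots ranking Jasper above Irvine: 3.
Ballots ranking Irvine above Jasper: 4.
Irvine wins the head-to-head, 4–3.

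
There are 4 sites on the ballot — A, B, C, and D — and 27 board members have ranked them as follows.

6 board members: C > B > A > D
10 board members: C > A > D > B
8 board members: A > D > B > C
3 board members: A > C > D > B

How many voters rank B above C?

8

Ballots ranking B above C: 8.
Ballots ranking C above B: 6+10+3 = 19.
So 8 of 27 voters prefer B to C.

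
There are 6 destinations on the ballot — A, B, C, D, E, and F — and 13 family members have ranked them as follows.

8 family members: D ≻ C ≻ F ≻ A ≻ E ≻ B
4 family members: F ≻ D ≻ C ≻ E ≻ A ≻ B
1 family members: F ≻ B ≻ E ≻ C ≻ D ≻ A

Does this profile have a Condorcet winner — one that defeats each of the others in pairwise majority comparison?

Head-to-head results (13 voters total):
A vs B: A wins 12–1.
A vs C: C wins 13–0.
A vs D: D wins 13–0.
A vs E: A wins 8–5.
A vs F: F wins 13–0.
B vs C: C wins 12–1.
B vs D: D wins 12–1.
B vs E: E wins 12–1.
B vs F: F wins 13–0.
C vs D: D wins 12–1.
C vs E: C wins 12–1.
C vs F: C wins 8–5.
D vs E: D wins 12–1.
D vs F: D wins 8–5.
E vs F: F wins 13–0.
D beats each rival — A (13–0), B (12–1), C (12–1), E (12–1), F (8–5) — so D is the Condorcet winner.

Yes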